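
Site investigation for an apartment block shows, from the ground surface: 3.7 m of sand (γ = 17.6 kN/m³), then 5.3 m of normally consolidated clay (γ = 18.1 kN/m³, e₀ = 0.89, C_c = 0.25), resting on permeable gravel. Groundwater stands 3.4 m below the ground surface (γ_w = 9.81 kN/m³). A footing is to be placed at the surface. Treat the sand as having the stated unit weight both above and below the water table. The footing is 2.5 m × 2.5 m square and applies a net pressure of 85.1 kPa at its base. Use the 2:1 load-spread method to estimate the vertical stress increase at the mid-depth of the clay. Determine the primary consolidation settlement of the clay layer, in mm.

S_c ≈ 23.6 mm

Mid-depth of clay below the ground surface: z = 3.7 + 5.3/2 = 6.35 m.
Total vertical stress at mid-clay: σ_v = 17.6×3.7 + 18.1×2.65 = 113.09 kPa.
Pore pressure: u = 9.81×(6.35 − 3.4) = 28.94 kPa.
Initial effective stress: σ'_0 = σ_v − u = 113.09 − 28.94 = 84.15 kPa.
Stress increase at mid-clay by the 2:1 spreading method:
Δσ = qBL/((B+z)(L+z)) = 85.1×2.5×2.5/((2.5+6.35)(2.5+6.35)) = 6.7908 kPa
Final effective stress: σ'_f = σ'_0 + Δσ = 84.15 + 6.7908 = 90.941 kPa.
Normally consolidated clay, so the full stress increment lies on the virgin compression line:
S_c = C_c·H/(1+e₀)·log₁₀(σ'_f/σ'_0) = 0.25×5.3/(1+0.89)×log₁₀(90.941/84.15)
    = 0.70106 × 0.033706 = 0.02363 m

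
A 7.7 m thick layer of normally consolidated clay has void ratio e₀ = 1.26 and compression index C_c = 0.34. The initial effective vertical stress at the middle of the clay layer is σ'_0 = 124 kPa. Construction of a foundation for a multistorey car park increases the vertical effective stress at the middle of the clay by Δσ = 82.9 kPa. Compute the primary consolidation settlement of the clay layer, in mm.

Final effective stress: σ'_f = σ'_0 + Δσ = 124 + 82.9 = 206.9 kPa.
Normally consolidated clay, so the full stress increment lies on the virgin compression line:
S_c = C_c·H/(1+e₀)·log₁₀(σ'_f/σ'_0) = 0.34×7.7/(1+1.26)×log₁₀(206.9/124)
    = 1.1584 × 0.22234 = 0.2576 m

S_c ≈ 258 mm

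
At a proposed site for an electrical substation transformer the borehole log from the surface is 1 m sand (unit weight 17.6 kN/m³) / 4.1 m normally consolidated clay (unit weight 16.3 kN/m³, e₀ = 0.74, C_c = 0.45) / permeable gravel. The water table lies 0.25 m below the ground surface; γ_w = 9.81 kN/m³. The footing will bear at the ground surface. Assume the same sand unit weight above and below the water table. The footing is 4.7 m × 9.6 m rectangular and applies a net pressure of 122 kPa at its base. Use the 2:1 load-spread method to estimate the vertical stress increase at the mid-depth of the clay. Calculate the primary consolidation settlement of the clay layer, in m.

Mid-depth of clay below the ground surface: z = 1 + 4.1/2 = 3.05 m.
Total vertical stress at mid-clay: σ_v = 17.6×1 + 16.3×2.05 = 51.015 kPa.
Pore pressure: u = 9.81×(3.05 − 0.25) = 27.468 kPa.
Initial effective stress: σ'_0 = σ_v − u = 51.015 − 27.468 = 23.547 kPa.
Stress increase at mid-clay by the 2:1 spreading method:
Δσ = qBL/((B+z)(L+z)) = 122×4.7×9.6/((4.7+3.05)(9.6+3.05)) = 56.148 kPa
Final effective stress: σ'_f = σ'_0 + Δσ = 23.547 + 56.148 = 79.695 kPa.
Normally consolidated clay, so the full stress increment lies on the virgin compression line:
S_c = C_c·H/(1+e₀)·log₁₀(σ'_f/σ'_0) = 0.45×4.1/(1+0.74)×log₁₀(79.695/23.547)
    = 1.0603 × 0.5295 = 0.5614 m

S_c ≈ 0.561 m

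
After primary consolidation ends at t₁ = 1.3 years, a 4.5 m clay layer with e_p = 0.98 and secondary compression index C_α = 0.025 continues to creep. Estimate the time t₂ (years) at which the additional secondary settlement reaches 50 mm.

S_s = C_α·H/(1+e_p)·log₁₀(t₂/t₁) ⇒ log₁₀(t₂/t₁) = S_s·(1+e_p)/(C_α·H).
log₁₀(t₂/t₁) = 0.05 × (1+0.98) / (0.025×4.5) = 0.88
t₂ = t₁ × 10^0.88 = 1.3 × 7.586 = 9.862 years

t₂ ≈ 9.86 years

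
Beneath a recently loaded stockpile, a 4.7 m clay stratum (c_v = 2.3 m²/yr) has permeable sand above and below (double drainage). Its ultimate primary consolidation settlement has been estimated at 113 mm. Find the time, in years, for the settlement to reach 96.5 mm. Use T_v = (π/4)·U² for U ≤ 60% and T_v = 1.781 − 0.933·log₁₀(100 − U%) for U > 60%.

Drainage path length: H_d = H/2 = 2.35 m (double drainage).
U = S(t)/S_ult = 96.5/113 = 0.854.
U > 60%: T_v = 1.781 − 0.933·log₁₀(100 − 85.398) = 0.69461.
t = T_v·H_d²/c_v = 0.69461×2.35²/2.3 = 1.668 years.

t ≈ 1.67 years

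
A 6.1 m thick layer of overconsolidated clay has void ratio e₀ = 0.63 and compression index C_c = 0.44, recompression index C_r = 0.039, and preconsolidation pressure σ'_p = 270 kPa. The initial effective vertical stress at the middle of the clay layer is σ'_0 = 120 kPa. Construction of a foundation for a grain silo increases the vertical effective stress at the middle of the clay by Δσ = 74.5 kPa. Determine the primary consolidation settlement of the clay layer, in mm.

S_c ≈ 30.6 mm

Final effective stress: σ'_f = 120 + 74.5 = 194.5 kPa.
σ'_f = 194.5 ≤ σ'_p = 270 kPa, so the clay remains overconsolidated and only the recompression index applies:
S_c = C_r·H/(1+e₀)·log₁₀(σ'_f/σ'_0) = 0.039×6.1/1.63×log₁₀(194.5/120)
    = 0.14595 × 0.20974 = 0.03061 m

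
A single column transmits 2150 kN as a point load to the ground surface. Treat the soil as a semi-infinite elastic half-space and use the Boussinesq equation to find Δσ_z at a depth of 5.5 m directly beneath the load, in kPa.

Boussinesq vertical stress below a point load on an elastic half-space:
Δσ_z = 3P/(2πz²) · [1 + (r/z)²]^(−5/2)
r/z = 0/5.5 = 0; [1+(r/z)²]^(−5/2) = 1.
Δσ_z = 3×2150/(2π×5.5²) × 1 = 33.936 × 1 = 33.94 kPa

Δσ_z ≈ 33.9 kPa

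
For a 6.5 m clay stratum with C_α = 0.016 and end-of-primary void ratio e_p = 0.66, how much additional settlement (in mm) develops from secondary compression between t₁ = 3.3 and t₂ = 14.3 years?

Secondary compression: S_s = C_α·H/(1+e_p)·log₁₀(t₂/t₁)
S_s = 0.016×6.5/(1+0.66)×log₁₀(14.3/3.3)
    = 0.06265 × 0.6368 = 0.0399 m

S_s ≈ 39.9 mm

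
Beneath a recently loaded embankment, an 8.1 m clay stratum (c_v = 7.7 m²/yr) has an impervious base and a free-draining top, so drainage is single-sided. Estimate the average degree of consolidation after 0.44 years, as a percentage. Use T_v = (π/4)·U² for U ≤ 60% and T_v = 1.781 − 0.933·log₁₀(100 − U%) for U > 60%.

U ≈ 25.6 %

Drainage path length: H_d = H = 8.1 m (single drainage).
T_v = c_v·t/H_d² = 7.7×0.44/8.1² = 0.051638.
T_v = 0.051638 corresponds to the U ≤ 60% branch:
U = √(4T_v/π) = 0.2564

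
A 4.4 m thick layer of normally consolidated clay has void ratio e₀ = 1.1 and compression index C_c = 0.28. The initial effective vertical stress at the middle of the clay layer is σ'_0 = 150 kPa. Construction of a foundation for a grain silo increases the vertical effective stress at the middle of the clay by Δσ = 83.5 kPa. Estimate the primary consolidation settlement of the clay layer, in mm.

S_c ≈ 113 mm

Final effective stress: σ'_f = σ'_0 + Δσ = 150 + 83.5 = 233.5 kPa.
Normally consolidated clay, so the full stress increment lies on the virgin compression line:
S_c = C_c·H/(1+e₀)·log₁₀(σ'_f/σ'_0) = 0.28×4.4/(1+1.1)×log₁₀(233.5/150)
    = 0.58667 × 0.1922 = 0.1128 m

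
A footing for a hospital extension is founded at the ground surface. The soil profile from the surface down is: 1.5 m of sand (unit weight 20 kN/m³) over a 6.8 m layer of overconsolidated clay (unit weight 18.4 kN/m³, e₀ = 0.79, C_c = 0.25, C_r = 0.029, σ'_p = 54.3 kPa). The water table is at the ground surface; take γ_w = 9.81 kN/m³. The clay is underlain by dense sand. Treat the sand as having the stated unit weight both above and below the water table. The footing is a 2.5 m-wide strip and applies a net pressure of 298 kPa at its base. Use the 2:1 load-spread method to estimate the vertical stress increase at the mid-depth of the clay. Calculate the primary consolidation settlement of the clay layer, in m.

S_c ≈ 0.415 m

Mid-depth of clay below the ground surface: z = 1.5 + 6.8/2 = 4.9 m.
Total vertical stress at mid-clay: σ_v = 20×1.5 + 18.4×3.4 = 92.56 kPa.
Pore pressure: u = 9.81×(4.9 − 0) = 48.069 kPa.
Initial effective stress: σ'_0 = σ_v − u = 92.56 − 48.069 = 44.491 kPa.
Stress increase at mid-clay by the 2:1 spreading method:
Δσ = qB/(B+z) = 298×2.5/(2.5+4.9) = 100.68 kPa
Final effective stress: σ'_f = 44.491 + 100.68 = 145.17 kPa.
σ'_f = 145.17 > σ'_p = 54.3 kPa, so the stress path crosses the preconsolidation pressure — recompression up to σ'_p, then virgin compression beyond:
S_c = H/(1+e₀)·[C_r·log₁₀(σ'_p/σ'_0) + C_c·log₁₀(σ'_f/σ'_p)]
    = 6.8/1.79 × [0.029×log₁₀(54.3/44.491) + 0.25×log₁₀(145.17/54.3)]
    = 3.7989 × [0.0025093 + 0.10677] = 0.4151 m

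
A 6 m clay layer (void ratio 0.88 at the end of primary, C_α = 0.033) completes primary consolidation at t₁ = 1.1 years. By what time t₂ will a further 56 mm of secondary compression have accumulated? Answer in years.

S_s = C_α·H/(1+e_p)·log₁₀(t₂/t₁) ⇒ log₁₀(t₂/t₁) = S_s·(1+e_p)/(C_α·H).
log₁₀(t₂/t₁) = 0.056 × (1+0.88) / (0.033×6) = 0.5317
t₂ = t₁ × 10^0.5317 = 1.1 × 3.402 = 3.742 years

t₂ ≈ 3.74 years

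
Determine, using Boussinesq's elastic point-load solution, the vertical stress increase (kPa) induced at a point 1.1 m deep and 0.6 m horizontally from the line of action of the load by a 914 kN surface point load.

Boussinesq vertical stress below a point load on an elastic half-space:
Δσ_z = 3P/(2πz²) · [1 + (r/z)²]^(−5/2)
r/z = 0.6/1.1 = 0.54545; [1+(r/z)²]^(−5/2) = 0.52145.
Δσ_z = 3×914/(2π×1.1²) × 0.52145 = 360.66 × 0.52145 = 188.1 kPa

Δσ_z ≈ 188 kPa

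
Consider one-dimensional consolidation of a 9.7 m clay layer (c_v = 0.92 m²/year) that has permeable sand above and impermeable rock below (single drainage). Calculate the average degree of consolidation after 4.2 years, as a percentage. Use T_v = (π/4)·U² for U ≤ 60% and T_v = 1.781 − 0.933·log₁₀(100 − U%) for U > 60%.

Drainage path length: H_d = H = 9.7 m (single drainage).
T_v = c_v·t/H_d² = 0.92×4.2/9.7² = 0.041067.
T_v = 0.041067 corresponds to the U ≤ 60% branch:
U = √(4T_v/π) = 0.2287

U ≈ 22.9 %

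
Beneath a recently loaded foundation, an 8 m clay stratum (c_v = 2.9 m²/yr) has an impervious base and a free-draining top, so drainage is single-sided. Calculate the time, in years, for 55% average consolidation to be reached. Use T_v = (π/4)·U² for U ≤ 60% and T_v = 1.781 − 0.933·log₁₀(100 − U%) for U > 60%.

Drainage path length: H_d = H = 8 m (single drainage).
U ≤ 60%: T_v = (π/4)·U² = (π/4)×0.55² = 0.23758.
t = T_v·H_d²/c_v = 0.23758×8²/2.9 = 5.243 years.

t ≈ 5.24 years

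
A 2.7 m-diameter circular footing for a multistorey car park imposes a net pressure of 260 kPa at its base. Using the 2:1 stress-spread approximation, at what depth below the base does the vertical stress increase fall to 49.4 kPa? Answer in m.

2:1 spreading — at depth z the loaded area has grown by z in each plan dimension:
qD²/(D+z)² = Δσ_z ⇒ z = D(√(q/Δσ_z) − 1) = 2.7×(√(260/49.4) − 1) = 3.494 m

z ≈ 3.49 m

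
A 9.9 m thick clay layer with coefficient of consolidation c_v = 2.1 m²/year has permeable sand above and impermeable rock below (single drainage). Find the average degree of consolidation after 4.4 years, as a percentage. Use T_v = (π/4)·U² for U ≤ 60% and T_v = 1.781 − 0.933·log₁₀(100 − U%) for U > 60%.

Drainage path length: H_d = H = 9.9 m (single drainage).
T_v = c_v·t/H_d² = 2.1×4.4/9.9² = 0.094276.
T_v = 0.094276 corresponds to the U ≤ 60% branch:
U = √(4T_v/π) = 0.3465

U ≈ 34.6 %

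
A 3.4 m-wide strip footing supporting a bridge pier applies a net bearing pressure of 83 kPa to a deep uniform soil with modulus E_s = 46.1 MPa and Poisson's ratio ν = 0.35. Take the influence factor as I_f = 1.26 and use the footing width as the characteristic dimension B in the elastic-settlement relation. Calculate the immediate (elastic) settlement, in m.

S_e ≈ 0.00677 m

Immediate (elastic) settlement: S_e = q·B·(1−ν²)/E_s · I_f.
E_s = 46.1 MPa = 46100 kPa.
S_e = 83 × 3.4 × (1 − 0.35²) / 46100 × 1.26
    = 83 × 3.4 × 0.8775 / 46100 × 1.26
    = 0.006768 m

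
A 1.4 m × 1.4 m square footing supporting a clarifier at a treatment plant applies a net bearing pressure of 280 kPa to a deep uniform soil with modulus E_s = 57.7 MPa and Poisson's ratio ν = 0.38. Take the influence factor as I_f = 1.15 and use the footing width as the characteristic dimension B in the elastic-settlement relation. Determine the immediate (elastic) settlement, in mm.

Immediate (elastic) settlement: S_e = q·B·(1−ν²)/E_s · I_f.
E_s = 57.7 MPa = 57700 kPa.
S_e = 280 × 1.4 × (1 − 0.38²) / 57700 × 1.15
    = 280 × 1.4 × 0.8556 / 57700 × 1.15
    = 0.006685 m = 6.685 mm

S_e ≈ 6.68 mm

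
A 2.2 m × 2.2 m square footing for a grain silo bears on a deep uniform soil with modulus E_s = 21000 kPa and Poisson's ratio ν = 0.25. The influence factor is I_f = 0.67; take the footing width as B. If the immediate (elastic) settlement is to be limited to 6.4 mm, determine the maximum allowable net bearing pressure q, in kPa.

q ≈ 97.3 kPa

S_e = q·B·(1−ν²)/E_s · I_f  ⇒  q = S_e·E_s / (B·(1−ν²)·I_f).
q = 0.0064 × 21000 / (2.2 × 0.9375 × 0.67) = 97.26 kPa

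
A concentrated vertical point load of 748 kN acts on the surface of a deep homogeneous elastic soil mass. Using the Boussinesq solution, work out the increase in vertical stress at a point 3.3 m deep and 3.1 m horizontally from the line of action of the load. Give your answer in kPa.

Boussinesq vertical stress below a point load on an elastic half-space:
Δσ_z = 3P/(2πz²) · [1 + (r/z)²]^(−5/2)
r/z = 3.1/3.3 = 0.93939; [1+(r/z)²]^(−5/2) = 0.20568.
Δσ_z = 3×748/(2π×3.3²) × 0.20568 = 32.796 × 0.20568 = 6.745 kPa

Δσ_z ≈ 6.75 kPa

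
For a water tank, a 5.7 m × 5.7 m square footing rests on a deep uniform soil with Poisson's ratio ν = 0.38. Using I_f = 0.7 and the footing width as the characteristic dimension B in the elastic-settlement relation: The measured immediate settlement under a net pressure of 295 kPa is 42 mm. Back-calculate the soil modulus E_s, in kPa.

S_e = q·B·(1−ν²)/E_s · I_f  ⇒  E_s = q·B·(1−ν²)·I_f / S_e.
E_s = 295 × 5.7 × 0.8556 × 0.7 / 0.042 = 23980 kPa

E_s ≈ 24000 kPa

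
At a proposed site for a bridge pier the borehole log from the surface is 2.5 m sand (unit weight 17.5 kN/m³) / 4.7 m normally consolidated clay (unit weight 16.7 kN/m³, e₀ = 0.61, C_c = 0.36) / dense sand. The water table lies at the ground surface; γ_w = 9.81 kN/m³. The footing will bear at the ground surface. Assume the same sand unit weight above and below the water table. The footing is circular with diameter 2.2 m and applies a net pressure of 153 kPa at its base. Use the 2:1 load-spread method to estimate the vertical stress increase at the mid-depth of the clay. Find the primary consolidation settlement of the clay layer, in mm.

Mid-depth of clay below the ground surface: z = 2.5 + 4.7/2 = 4.85 m.
Total vertical stress at mid-clay: σ_v = 17.5×2.5 + 16.7×2.35 = 82.995 kPa.
Pore pressure: u = 9.81×(4.85 − 0) = 47.578 kPa.
Initial effective stress: σ'_0 = σ_v − u = 82.995 − 47.578 = 35.417 kPa.
Stress increase at mid-clay by the 2:1 spreading method:
Δσ ≈ qD²/(D+z)² = 153×2.2²/(2.2+4.85)² = 14.899 kPa
Final effective stress: σ'_f = σ'_0 + Δσ = 35.417 + 14.899 = 50.316 kPa.
Normally consolidated clay, so the full stress increment lies on the virgin compression line:
S_c = C_c·H/(1+e₀)·log₁₀(σ'_f/σ'_0) = 0.36×4.7/(1+0.61)×log₁₀(50.316/35.417)
    = 1.0509 × 0.15249 = 0.1603 m

S_c ≈ 160 mm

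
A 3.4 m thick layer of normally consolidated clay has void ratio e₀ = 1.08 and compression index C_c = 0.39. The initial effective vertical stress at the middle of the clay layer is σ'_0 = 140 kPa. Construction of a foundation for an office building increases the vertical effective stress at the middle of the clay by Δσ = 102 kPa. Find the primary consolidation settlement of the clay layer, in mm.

S_c ≈ 152 mm

Final effective stress: σ'_f = σ'_0 + Δσ = 140 + 102 = 242 kPa.
Normally consolidated clay, so the full stress increment lies on the virgin compression line:
S_c = C_c·H/(1+e₀)·log₁₀(σ'_f/σ'_0) = 0.39×3.4/(1+1.08)×log₁₀(242/140)
    = 0.6375 × 0.23769 = 0.1515 m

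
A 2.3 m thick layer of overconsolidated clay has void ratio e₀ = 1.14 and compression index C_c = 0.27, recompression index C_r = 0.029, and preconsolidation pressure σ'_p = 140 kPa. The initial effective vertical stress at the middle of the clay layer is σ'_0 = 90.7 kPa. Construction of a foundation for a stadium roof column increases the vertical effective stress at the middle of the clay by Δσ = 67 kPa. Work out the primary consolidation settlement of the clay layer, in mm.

S_c ≈ 20.9 mm

Final effective stress: σ'_f = 90.7 + 67 = 157.7 kPa.
σ'_f = 157.7 > σ'_p = 140 kPa, so the stress path crosses the preconsolidation pressure — recompression up to σ'_p, then virgin compression beyond:
S_c = H/(1+e₀)·[C_r·log₁₀(σ'_p/σ'_0) + C_c·log₁₀(σ'_f/σ'_p)]
    = 2.3/2.14 × [0.029×log₁₀(140/90.7) + 0.27×log₁₀(157.7/140)]
    = 1.0748 × [0.0054671 + 0.01396] = 0.02088 m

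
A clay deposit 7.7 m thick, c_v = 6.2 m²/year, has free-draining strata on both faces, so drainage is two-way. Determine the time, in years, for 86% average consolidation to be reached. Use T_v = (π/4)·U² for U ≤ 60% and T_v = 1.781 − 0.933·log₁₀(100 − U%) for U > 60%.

Drainage path length: H_d = H/2 = 3.85 m (double drainage).
U > 60%: T_v = 1.781 − 0.933·log₁₀(100 − 86) = 0.71166.
t = T_v·H_d²/c_v = 0.71166×3.85²/6.2 = 1.701 years.

t ≈ 1.7 years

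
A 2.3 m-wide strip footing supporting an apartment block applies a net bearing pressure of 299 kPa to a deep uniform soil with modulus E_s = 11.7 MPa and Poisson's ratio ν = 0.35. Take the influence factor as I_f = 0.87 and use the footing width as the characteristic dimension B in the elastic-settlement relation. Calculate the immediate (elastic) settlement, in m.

Immediate (elastic) settlement: S_e = q·B·(1−ν²)/E_s · I_f.
E_s = 11.7 MPa = 11700 kPa.
S_e = 299 × 2.3 × (1 − 0.35²) / 11700 × 0.87
    = 299 × 2.3 × 0.8775 / 11700 × 0.87
    = 0.04487 m

S_e ≈ 0.0449 m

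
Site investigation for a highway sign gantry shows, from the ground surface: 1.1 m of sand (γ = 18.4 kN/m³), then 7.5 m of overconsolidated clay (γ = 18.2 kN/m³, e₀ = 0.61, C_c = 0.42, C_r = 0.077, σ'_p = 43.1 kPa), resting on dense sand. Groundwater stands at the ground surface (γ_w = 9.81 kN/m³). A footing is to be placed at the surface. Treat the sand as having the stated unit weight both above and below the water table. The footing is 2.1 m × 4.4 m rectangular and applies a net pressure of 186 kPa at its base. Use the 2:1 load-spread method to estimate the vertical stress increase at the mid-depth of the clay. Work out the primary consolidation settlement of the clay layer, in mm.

Mid-depth of clay below the ground surface: z = 1.1 + 7.5/2 = 4.85 m.
Total vertical stress at mid-clay: σ_v = 18.4×1.1 + 18.2×3.75 = 88.49 kPa.
Pore pressure: u = 9.81×(4.85 − 0) = 47.578 kPa.
Initial effective stress: σ'_0 = σ_v − u = 88.49 − 47.578 = 40.912 kPa.
Stress increase at mid-clay by the 2:1 spreading method:
Δσ = qBL/((B+z)(L+z)) = 186×2.1×4.4/((2.1+4.85)(4.4+4.85)) = 26.734 kPa
Final effective stress: σ'_f = 40.912 + 26.734 = 67.646 kPa.
σ'_f = 67.646 > σ'_p = 43.1 kPa, so the stress path crosses the preconsolidation pressure — recompression up to σ'_p, then virgin compression beyond:
S_c = H/(1+e₀)·[C_r·log₁₀(σ'_p/σ'_0) + C_c·log₁₀(σ'_f/σ'_p)]
    = 7.5/1.61 × [0.077×log₁₀(43.1/40.912) + 0.42×log₁₀(67.646/43.1)]
    = 4.6584 × [0.0017422 + 0.082221] = 0.3911 m

S_c ≈ 391 mm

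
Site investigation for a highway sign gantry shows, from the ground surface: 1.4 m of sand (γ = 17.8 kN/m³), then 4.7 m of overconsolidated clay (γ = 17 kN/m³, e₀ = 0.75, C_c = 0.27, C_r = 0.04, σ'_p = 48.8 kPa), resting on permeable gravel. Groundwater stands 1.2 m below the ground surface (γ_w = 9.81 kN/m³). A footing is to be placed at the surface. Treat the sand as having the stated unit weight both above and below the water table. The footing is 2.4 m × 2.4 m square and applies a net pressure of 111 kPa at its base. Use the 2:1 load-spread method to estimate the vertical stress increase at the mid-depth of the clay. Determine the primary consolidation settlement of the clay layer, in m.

Mid-depth of clay below the ground surface: z = 1.4 + 4.7/2 = 3.75 m.
Total vertical stress at mid-clay: σ_v = 17.8×1.4 + 17×2.35 = 64.87 kPa.
Pore pressure: u = 9.81×(3.75 − 1.2) = 25.015 kPa.
Initial effective stress: σ'_0 = σ_v − u = 64.87 − 25.015 = 39.855 kPa.
Stress increase at mid-clay by the 2:1 spreading method:
Δσ = qBL/((B+z)(L+z)) = 111×2.4×2.4/((2.4+3.75)(2.4+3.75)) = 16.904 kPa
Final effective stress: σ'_f = 39.855 + 16.904 = 56.759 kPa.
σ'_f = 56.759 > σ'_p = 48.8 kPa, so the stress path crosses the preconsolidation pressure — recompression up to σ'_p, then virgin compression beyond:
S_c = H/(1+e₀)·[C_r·log₁₀(σ'_p/σ'_0) + C_c·log₁₀(σ'_f/σ'_p)]
    = 4.7/1.75 × [0.04×log₁₀(48.8/39.855) + 0.27×log₁₀(56.759/48.8)]
    = 2.6857 × [0.0035175 + 0.017716] = 0.05703 m

S_c ≈ 0.057 m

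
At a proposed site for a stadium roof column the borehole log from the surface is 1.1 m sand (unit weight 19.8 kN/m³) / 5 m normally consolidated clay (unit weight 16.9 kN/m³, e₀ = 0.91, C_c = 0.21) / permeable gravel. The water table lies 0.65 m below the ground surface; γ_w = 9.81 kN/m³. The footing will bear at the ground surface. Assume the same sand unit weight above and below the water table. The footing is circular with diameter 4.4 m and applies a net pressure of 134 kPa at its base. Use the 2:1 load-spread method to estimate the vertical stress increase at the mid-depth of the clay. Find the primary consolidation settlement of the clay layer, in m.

S_c ≈ 0.183 m

Mid-depth of clay below the ground surface: z = 1.1 + 5/2 = 3.6 m.
Total vertical stress at mid-clay: σ_v = 19.8×1.1 + 16.9×2.5 = 64.03 kPa.
Pore pressure: u = 9.81×(3.6 − 0.65) = 28.94 kPa.
Initial effective stress: σ'_0 = σ_v − u = 64.03 − 28.94 = 35.09 kPa.
Stress increase at mid-clay by the 2:1 spreading method:
Δσ ≈ qD²/(D+z)² = 134×4.4²/(4.4+3.6)² = 40.535 kPa
Final effective stress: σ'_f = σ'_0 + Δσ = 35.09 + 40.535 = 75.625 kPa.
Normally consolidated clay, so the full stress increment lies on the virgin compression line:
S_c = C_c·H/(1+e₀)·log₁₀(σ'_f/σ'_0) = 0.21×5/(1+0.91)×log₁₀(75.625/35.09)
    = 0.54974 × 0.33348 = 0.1833 m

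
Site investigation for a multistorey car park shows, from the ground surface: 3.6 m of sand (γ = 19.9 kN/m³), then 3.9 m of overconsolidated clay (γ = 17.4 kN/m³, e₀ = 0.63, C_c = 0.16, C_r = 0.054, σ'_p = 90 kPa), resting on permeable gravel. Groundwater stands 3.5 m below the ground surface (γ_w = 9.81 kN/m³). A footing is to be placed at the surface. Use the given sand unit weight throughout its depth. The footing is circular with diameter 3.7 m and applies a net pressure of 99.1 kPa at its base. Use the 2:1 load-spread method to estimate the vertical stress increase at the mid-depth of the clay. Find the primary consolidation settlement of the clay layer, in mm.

Mid-depth of clay below the ground surface: z = 3.6 + 3.9/2 = 5.55 m.
Total vertical stress at mid-clay: σ_v = 19.9×3.6 + 17.4×1.95 = 105.57 kPa.
Pore pressure: u = 9.81×(5.55 − 3.5) = 20.11 kPa.
Initial effective stress: σ'_0 = σ_v − u = 105.57 − 20.11 = 85.46 kPa.
Stress increase at mid-clay by the 2:1 spreading method:
Δσ ≈ qD²/(D+z)² = 99.1×3.7²/(3.7+5.55)² = 15.856 kPa
Final effective stress: σ'_f = 85.46 + 15.856 = 101.32 kPa.
σ'_f = 101.32 > σ'_p = 90 kPa, so the stress path crosses the preconsolidation pressure — recompression up to σ'_p, then virgin compression beyond:
S_c = H/(1+e₀)·[C_r·log₁₀(σ'_p/σ'_0) + C_c·log₁₀(σ'_f/σ'_p)]
    = 3.9/1.63 × [0.054×log₁₀(90/85.46) + 0.16×log₁₀(101.32/90)]
    = 2.3926 × [0.0012139 + 0.0082324] = 0.0226 m

S_c ≈ 22.6 mm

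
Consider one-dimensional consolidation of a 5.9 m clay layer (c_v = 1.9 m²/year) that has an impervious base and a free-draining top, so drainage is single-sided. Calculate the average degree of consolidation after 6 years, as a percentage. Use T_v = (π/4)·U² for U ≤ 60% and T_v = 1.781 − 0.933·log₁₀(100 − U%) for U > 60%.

Drainage path length: H_d = H = 5.9 m (single drainage).
T_v = c_v·t/H_d² = 1.9×6/5.9² = 0.32749.
T_v = 0.32749 corresponds to the U > 60% branch:
U = 1 − 10^((1.781 − T_v)/0.933)/100 = 0.6387

U ≈ 63.9 %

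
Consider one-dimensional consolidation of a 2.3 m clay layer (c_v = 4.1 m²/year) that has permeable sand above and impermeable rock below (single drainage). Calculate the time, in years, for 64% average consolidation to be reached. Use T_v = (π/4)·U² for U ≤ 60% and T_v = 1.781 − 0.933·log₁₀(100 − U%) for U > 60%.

t ≈ 0.424 years

Drainage path length: H_d = H = 2.3 m (single drainage).
U > 60%: T_v = 1.781 − 0.933·log₁₀(100 − 64) = 0.32897.
t = T_v·H_d²/c_v = 0.32897×2.3²/4.1 = 0.4245 years.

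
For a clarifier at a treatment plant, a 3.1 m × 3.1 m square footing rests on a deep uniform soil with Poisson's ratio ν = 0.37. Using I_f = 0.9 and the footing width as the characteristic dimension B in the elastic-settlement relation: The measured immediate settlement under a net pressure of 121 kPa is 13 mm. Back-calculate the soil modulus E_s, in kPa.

E_s ≈ 22400 kPa

S_e = q·B·(1−ν²)/E_s · I_f  ⇒  E_s = q·B·(1−ν²)·I_f / S_e.
E_s = 121 × 3.1 × 0.8631 × 0.9 / 0.013 = 22410 kPa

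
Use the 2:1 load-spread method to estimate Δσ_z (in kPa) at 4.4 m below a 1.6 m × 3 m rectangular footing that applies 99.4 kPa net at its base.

By the 2:1 method the load spreads at 1 horizontal : 2 vertical, so at depth z the loaded area has grown by z in each plan dimension:
Δσ = qBL/((B+z)(L+z)) = 99.4×1.6×3/((1.6+4.4)(3+4.4)) = 10.746 kPa

Δσ_z ≈ 10.7 kPa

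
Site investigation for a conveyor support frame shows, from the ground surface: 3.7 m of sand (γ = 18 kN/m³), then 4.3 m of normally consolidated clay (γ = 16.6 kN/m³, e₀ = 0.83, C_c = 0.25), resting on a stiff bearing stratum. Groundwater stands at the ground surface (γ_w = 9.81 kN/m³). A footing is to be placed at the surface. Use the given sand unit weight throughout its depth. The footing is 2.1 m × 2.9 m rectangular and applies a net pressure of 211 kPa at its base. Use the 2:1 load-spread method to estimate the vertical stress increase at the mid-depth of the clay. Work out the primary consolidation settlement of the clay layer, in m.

Mid-depth of clay below the ground surface: z = 3.7 + 4.3/2 = 5.85 m.
Total vertical stress at mid-clay: σ_v = 18×3.7 + 16.6×2.15 = 102.29 kPa.
Pore pressure: u = 9.81×(5.85 − 0) = 57.389 kPa.
Initial effective stress: σ'_0 = σ_v − u = 102.29 − 57.389 = 44.901 kPa.
Stress increase at mid-clay by the 2:1 spreading method:
Δσ = qBL/((B+z)(L+z)) = 211×2.1×2.9/((2.1+5.85)(2.9+5.85)) = 18.472 kPa
Final effective stress: σ'_f = σ'_0 + Δσ = 44.901 + 18.472 = 63.373 kPa.
Normally consolidated clay, so the full stress increment lies on the virgin compression line:
S_c = C_c·H/(1+e₀)·log₁₀(σ'_f/σ'_0) = 0.25×4.3/(1+0.83)×log₁₀(63.373/44.901)
    = 0.58743 × 0.14965 = 0.08791 m

S_c ≈ 0.0879 m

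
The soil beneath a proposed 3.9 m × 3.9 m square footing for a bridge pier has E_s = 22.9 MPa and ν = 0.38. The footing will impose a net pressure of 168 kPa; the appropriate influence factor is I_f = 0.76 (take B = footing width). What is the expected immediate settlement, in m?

S_e ≈ 0.0186 m

Immediate (elastic) settlement: S_e = q·B·(1−ν²)/E_s · I_f.
E_s = 22.9 MPa = 22900 kPa.
S_e = 168 × 3.9 × (1 − 0.38²) / 22900 × 0.76
    = 168 × 3.9 × 0.8556 / 22900 × 0.76
    = 0.0186 m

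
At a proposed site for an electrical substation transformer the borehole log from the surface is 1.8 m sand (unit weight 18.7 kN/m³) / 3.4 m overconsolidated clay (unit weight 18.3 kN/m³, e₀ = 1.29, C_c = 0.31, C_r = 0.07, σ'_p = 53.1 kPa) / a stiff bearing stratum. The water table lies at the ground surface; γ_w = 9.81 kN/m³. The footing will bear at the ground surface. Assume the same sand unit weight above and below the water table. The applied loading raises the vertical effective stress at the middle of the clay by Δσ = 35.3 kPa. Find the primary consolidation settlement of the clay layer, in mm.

Mid-depth of clay below the ground surface: z = 1.8 + 3.4/2 = 3.5 m.
Total vertical stress at mid-clay: σ_v = 18.7×1.8 + 18.3×1.7 = 64.77 kPa.
Pore pressure: u = 9.81×(3.5 − 0) = 34.335 kPa.
Initial effective stress: σ'_0 = σ_v − u = 64.77 − 34.335 = 30.435 kPa.
Final effective stress: σ'_f = 30.435 + 35.3 = 65.735 kPa.
σ'_f = 65.735 > σ'_p = 53.1 kPa, so the stress path crosses the preconsolidation pressure — recompression up to σ'_p, then virgin compression beyond:
S_c = H/(1+e₀)·[C_r·log₁₀(σ'_p/σ'_0) + C_c·log₁₀(σ'_f/σ'_p)]
    = 3.4/2.29 × [0.07×log₁₀(53.1/30.435) + 0.31×log₁₀(65.735/53.1)]
    = 1.4847 × [0.01692 + 0.028738] = 0.06779 m

S_c ≈ 67.8 mm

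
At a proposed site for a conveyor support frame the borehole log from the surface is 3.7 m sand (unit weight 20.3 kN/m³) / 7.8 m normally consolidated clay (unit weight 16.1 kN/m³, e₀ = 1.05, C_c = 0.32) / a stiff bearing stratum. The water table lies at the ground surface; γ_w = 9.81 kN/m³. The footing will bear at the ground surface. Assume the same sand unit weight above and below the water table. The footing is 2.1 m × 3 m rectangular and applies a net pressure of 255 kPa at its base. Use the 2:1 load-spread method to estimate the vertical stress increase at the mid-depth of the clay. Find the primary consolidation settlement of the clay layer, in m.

S_c ≈ 0.117 m

Mid-depth of clay below the ground surface: z = 3.7 + 7.8/2 = 7.6 m.
Total vertical stress at mid-clay: σ_v = 20.3×3.7 + 16.1×3.9 = 137.9 kPa.
Pore pressure: u = 9.81×(7.6 − 0) = 74.556 kPa.
Initial effective stress: σ'_0 = σ_v − u = 137.9 − 74.556 = 63.344 kPa.
Stress increase at mid-clay by the 2:1 spreading method:
Δσ = qBL/((B+z)(L+z)) = 255×2.1×3/((2.1+7.6)(3+7.6)) = 15.624 kPa
Final effective stress: σ'_f = σ'_0 + Δσ = 63.344 + 15.624 = 78.968 kPa.
Normally consolidated clay, so the full stress increment lies on the virgin compression line:
S_c = C_c·H/(1+e₀)·log₁₀(σ'_f/σ'_0) = 0.32×7.8/(1+1.05)×log₁₀(78.968/63.344)
    = 1.2176 × 0.095746 = 0.1166 m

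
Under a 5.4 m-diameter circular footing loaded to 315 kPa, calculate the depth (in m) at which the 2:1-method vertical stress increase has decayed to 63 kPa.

z ≈ 6.67 m

2:1 spreading — at depth z the loaded area has grown by z in each plan dimension:
qD²/(D+z)² = Δσ_z ⇒ z = D(√(q/Δσ_z) − 1) = 5.4×(√(315/63) − 1) = 6.675 m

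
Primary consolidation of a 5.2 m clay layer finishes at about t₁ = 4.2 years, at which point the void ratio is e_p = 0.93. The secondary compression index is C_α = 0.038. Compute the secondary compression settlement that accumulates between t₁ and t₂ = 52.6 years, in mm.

Secondary compression: S_s = C_α·H/(1+e_p)·log₁₀(t₂/t₁)
S_s = 0.038×5.2/(1+0.93)×log₁₀(52.6/4.2)
    = 0.1024 × 1.098 = 0.1124 m

S_s ≈ 112 mm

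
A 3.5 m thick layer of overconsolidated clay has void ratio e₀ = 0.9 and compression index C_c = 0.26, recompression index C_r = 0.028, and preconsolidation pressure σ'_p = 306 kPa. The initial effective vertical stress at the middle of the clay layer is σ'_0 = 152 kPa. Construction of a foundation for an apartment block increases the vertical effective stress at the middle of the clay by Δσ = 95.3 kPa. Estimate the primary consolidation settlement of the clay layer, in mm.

Final effective stress: σ'_f = 152 + 95.3 = 247.3 kPa.
σ'_f = 247.3 ≤ σ'_p = 306 kPa, so the clay remains overconsolidated and only the recompression index applies:
S_c = C_r·H/(1+e₀)·log₁₀(σ'_f/σ'_0) = 0.028×3.5/1.9×log₁₀(247.3/152)
    = 0.051579 × 0.21138 = 0.0109 m

S_c ≈ 10.9 mm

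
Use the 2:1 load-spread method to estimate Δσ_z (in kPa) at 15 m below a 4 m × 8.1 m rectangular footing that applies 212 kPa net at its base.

Δσ_z ≈ 15.7 kPa

By the 2:1 method the load spreads at 1 horizontal : 2 vertical, so at depth z the loaded area has grown by z in each plan dimension:
Δσ = qBL/((B+z)(L+z)) = 212×4×8.1/((4+15)(8.1+15)) = 15.65 kPa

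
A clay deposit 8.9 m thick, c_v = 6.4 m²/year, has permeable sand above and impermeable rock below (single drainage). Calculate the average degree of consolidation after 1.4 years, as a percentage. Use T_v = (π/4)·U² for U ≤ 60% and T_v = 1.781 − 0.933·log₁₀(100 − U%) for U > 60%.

Drainage path length: H_d = H = 8.9 m (single drainage).
T_v = c_v·t/H_d² = 6.4×1.4/8.9² = 0.11312.
T_v = 0.11312 corresponds to the U ≤ 60% branch:
U = √(4T_v/π) = 0.3795

U ≈ 38 %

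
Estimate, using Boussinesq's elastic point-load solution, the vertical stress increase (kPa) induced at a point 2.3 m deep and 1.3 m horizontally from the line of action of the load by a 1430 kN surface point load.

Δσ_z ≈ 64.5 kPa

Boussinesq vertical stress below a point load on an elastic half-space:
Δσ_z = 3P/(2πz²) · [1 + (r/z)²]^(−5/2)
r/z = 1.3/2.3 = 0.56522; [1+(r/z)²]^(−5/2) = 0.50004.
Δσ_z = 3×1430/(2π×2.3²) × 0.50004 = 129.07 × 0.50004 = 64.54 kPa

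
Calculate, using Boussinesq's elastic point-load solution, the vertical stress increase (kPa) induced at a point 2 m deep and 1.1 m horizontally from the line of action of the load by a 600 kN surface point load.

Δσ_z ≈ 37 kPa

Boussinesq vertical stress below a point load on an elastic half-space:
Δσ_z = 3P/(2πz²) · [1 + (r/z)²]^(−5/2)
r/z = 1.1/2 = 0.55; [1+(r/z)²]^(−5/2) = 0.51648.
Δσ_z = 3×600/(2π×2²) × 0.51648 = 71.62 × 0.51648 = 36.99 kPa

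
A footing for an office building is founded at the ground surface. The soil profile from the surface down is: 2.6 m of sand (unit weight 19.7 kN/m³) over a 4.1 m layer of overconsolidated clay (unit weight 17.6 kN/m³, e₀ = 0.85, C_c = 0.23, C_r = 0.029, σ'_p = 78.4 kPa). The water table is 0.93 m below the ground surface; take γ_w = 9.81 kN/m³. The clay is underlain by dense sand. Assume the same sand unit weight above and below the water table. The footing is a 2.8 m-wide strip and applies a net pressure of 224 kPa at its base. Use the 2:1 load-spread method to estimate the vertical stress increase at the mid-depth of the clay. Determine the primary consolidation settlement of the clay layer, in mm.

S_c ≈ 132 mm

Mid-depth of clay below the ground surface: z = 2.6 + 4.1/2 = 4.65 m.
Total vertical stress at mid-clay: σ_v = 19.7×2.6 + 17.6×2.05 = 87.3 kPa.
Pore pressure: u = 9.81×(4.65 − 0.93) = 36.493 kPa.
Initial effective stress: σ'_0 = σ_v − u = 87.3 − 36.493 = 50.807 kPa.
Stress increase at mid-clay by the 2:1 spreading method:
Δσ = qB/(B+z) = 224×2.8/(2.8+4.65) = 84.188 kPa
Final effective stress: σ'_f = 50.807 + 84.188 = 135 kPa.
σ'_f = 135 > σ'_p = 78.4 kPa, so the stress path crosses the preconsolidation pressure — recompression up to σ'_p, then virgin compression beyond:
S_c = H/(1+e₀)·[C_r·log₁₀(σ'_p/σ'_0) + C_c·log₁₀(σ'_f/σ'_p)]
    = 4.1/1.85 × [0.029×log₁₀(78.4/50.807) + 0.23×log₁₀(135/78.4)]
    = 2.2162 × [0.0054634 + 0.054284] = 0.1324 m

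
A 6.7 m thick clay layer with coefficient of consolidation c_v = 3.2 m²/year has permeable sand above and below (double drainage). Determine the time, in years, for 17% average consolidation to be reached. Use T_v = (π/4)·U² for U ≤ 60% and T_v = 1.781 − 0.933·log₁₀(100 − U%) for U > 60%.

t ≈ 0.0796 years

Drainage path length: H_d = H/2 = 3.35 m (double drainage).
U ≤ 60%: T_v = (π/4)·U² = (π/4)×0.17² = 0.022698.
t = T_v·H_d²/c_v = 0.022698×3.35²/3.2 = 0.0796 years.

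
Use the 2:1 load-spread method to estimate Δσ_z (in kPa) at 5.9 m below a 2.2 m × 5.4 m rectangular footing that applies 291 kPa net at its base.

Δσ_z ≈ 37.8 kPa

By the 2:1 method the load spreads at 1 horizontal : 2 vertical, so at depth z the loaded area has grown by z in each plan dimension:
Δσ = qBL/((B+z)(L+z)) = 291×2.2×5.4/((2.2+5.9)(5.4+5.9)) = 37.77 kPa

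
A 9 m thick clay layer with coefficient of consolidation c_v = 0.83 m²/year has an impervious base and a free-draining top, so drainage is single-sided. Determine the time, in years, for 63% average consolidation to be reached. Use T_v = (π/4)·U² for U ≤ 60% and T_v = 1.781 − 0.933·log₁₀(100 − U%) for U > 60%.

Drainage path length: H_d = H = 9 m (single drainage).
U > 60%: T_v = 1.781 − 0.933·log₁₀(100 − 63) = 0.31787.
t = T_v·H_d²/c_v = 0.31787×9²/0.83 = 31.02 years.

t ≈ 31 years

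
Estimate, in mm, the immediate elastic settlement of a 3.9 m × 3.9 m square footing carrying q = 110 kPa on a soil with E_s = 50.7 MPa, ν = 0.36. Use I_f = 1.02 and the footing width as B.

S_e ≈ 7.51 mm

Immediate (elastic) settlement: S_e = q·B·(1−ν²)/E_s · I_f.
E_s = 50.7 MPa = 50700 kPa.
S_e = 110 × 3.9 × (1 − 0.36²) / 50700 × 1.02
    = 110 × 3.9 × 0.8704 / 50700 × 1.02
    = 0.007512 m = 7.512 mm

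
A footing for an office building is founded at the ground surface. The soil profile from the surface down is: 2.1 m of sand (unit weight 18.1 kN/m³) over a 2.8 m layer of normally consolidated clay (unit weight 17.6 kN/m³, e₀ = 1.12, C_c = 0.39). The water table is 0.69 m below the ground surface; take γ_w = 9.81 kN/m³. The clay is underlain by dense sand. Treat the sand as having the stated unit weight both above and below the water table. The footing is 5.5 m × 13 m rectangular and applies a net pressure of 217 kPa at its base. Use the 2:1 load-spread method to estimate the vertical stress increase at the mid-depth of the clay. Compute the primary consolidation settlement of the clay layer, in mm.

Mid-depth of clay below the ground surface: z = 2.1 + 2.8/2 = 3.5 m.
Total vertical stress at mid-clay: σ_v = 18.1×2.1 + 17.6×1.4 = 62.65 kPa.
Pore pressure: u = 9.81×(3.5 − 0.69) = 27.566 kPa.
Initial effective stress: σ'_0 = σ_v − u = 62.65 − 27.566 = 35.084 kPa.
Stress increase at mid-clay by the 2:1 spreading method:
Δσ = qBL/((B+z)(L+z)) = 217×5.5×13/((5.5+3.5)(13+3.5)) = 104.48 kPa
Final effective stress: σ'_f = σ'_0 + Δσ = 35.084 + 104.48 = 139.56 kPa.
Normally consolidated clay, so the full stress increment lies on the virgin compression line:
S_c = C_c·H/(1+e₀)·log₁₀(σ'_f/σ'_0) = 0.39×2.8/(1+1.12)×log₁₀(139.56/35.084)
    = 0.51509 × 0.59965 = 0.3089 m

S_c ≈ 309 mm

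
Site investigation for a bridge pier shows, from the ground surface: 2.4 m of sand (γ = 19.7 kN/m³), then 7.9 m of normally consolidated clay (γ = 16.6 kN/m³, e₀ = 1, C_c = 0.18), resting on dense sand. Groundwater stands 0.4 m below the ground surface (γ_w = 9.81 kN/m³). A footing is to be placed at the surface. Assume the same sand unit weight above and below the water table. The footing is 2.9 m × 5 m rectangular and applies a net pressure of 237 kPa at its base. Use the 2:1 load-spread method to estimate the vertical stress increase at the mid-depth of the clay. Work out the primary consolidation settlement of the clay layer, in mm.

S_c ≈ 145 mm

Mid-depth of clay below the ground surface: z = 2.4 + 7.9/2 = 6.35 m.
Total vertical stress at mid-clay: σ_v = 19.7×2.4 + 16.6×3.95 = 112.85 kPa.
Pore pressure: u = 9.81×(6.35 − 0.4) = 58.37 kPa.
Initial effective stress: σ'_0 = σ_v − u = 112.85 − 58.37 = 54.48 kPa.
Stress increase at mid-clay by the 2:1 spreading method:
Δσ = qBL/((B+z)(L+z)) = 237×2.9×5/((2.9+6.35)(5+6.35)) = 32.732 kPa
Final effective stress: σ'_f = σ'_0 + Δσ = 54.48 + 32.732 = 87.212 kPa.
Normally consolidated clay, so the full stress increment lies on the virgin compression line:
S_c = C_c·H/(1+e₀)·log₁₀(σ'_f/σ'_0) = 0.18×7.9/(1+1)×log₁₀(87.212/54.48)
    = 0.711 × 0.20434 = 0.1453 m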